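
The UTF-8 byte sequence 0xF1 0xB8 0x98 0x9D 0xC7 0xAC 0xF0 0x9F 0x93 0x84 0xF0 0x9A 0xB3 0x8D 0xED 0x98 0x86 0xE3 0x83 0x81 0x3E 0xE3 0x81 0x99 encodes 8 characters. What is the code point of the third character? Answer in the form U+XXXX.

U+1F4C4

Offset 0: leading byte 0xF1 = 11110001 → 4-byte char #1 = F1 B8 98 9D.
Offset 4: leading byte 0xC7 = 11000111 → 2-byte char #2 = C7 AC.
Offset 6: leading byte 0xF0 = 11110000 → 4-byte char #3 = F0 9F 93 84.
Leading byte 0xF0 = 11110000 matches 11110xxx → 4-byte sequence.
Byte 1: 0xF0 = 11110000, payload 000 (3 bits).
Byte 2: 0x9F = 10011111 (10xxxxxx ✓), payload 011111.
Byte 3: 0x93 = 10010011 (10xxxxxx ✓), payload 010011.
Byte 4: 0x84 = 10000100 (10xxxxxx ✓), payload 000100.
Concatenate: 000011111010011000100 = 0x1F4C4 (21 bits → U+1F4C4).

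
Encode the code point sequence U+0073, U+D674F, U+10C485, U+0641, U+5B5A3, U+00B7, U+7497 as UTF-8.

U+0073: 1-byte form → 73.
U+D674F: 4-byte form → F3 96 9D 8F.
U+10C485: 4-byte form → F4 8C 92 85.
U+0641: 2-byte form → D9 81.
U+5B5A3: 4-byte form → F1 9B 96 A3.
U+00B7: 2-byte form → C2 B7.
U+7497: 3-byte form → E7 92 97.
Concatenated (20 bytes): 73 F3 96 9D 8F F4 8C 92 85 D9 81 F1 9B 96 A3 C2 B7 E7 92 97.

73 F3 96 9D 8F F4 8C 92 85 D9 81 F1 9B 96 A3 C2 B7 E7 92 97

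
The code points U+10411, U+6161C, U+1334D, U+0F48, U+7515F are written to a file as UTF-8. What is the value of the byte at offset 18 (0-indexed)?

0x9F

U+10411 → 4-byte form F0 90 90 91 at offsets 0–3.
U+6161C → 4-byte form F1 A1 98 9C at offsets 4–7.
U+1334D → 4-byte form F0 93 8D 8D at offsets 8–11.
U+0F48 → 3-byte form E0 BD 88 at offsets 12–14.
U+7515F → 4-byte form F1 B5 85 9F at offsets 15–18.
Offset 18 falls in char 5's range; it's byte 4 of F1 B5 85 9F = 0x9F.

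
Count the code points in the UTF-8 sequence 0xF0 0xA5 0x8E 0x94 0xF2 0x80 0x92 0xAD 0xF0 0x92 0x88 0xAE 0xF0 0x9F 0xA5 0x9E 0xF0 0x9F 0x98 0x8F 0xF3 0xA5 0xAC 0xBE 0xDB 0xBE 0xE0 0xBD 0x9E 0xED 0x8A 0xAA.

9

Byte at offset 0: 0xF0 = 11110000 → 4-byte char (#1). Advance 4.
Byte at offset 4: 0xF2 = 11110010 → 4-byte char (#2). Advance 4.
Byte at offset 8: 0xF0 = 11110000 → 4-byte char (#3). Advance 4.
Byte at offset 12: 0xF0 = 11110000 → 4-byte char (#4). Advance 4.
Byte at offset 16: 0xF0 = 11110000 → 4-byte char (#5). Advance 4.
Byte at offset 20: 0xF3 = 11110011 → 4-byte char (#6). Advance 4.
Byte at offset 24: 0xDB = 11011011 → 2-byte char (#7). Advance 2.
Byte at offset 26: 0xE0 = 11100000 → 3-byte char (#8). Advance 3.
Byte at offset 29: 0xED = 11101101 → 3-byte char (#9). Advance 3.
Reached end at offset 32 after 9 code points.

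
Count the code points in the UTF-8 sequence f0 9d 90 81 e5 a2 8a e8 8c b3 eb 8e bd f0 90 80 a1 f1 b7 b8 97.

Byte at offset 0: 0xF0 = 11110000 → 4-byte char (#1). Advance 4.
Byte at offset 4: 0xE5 = 11100101 → 3-byte char (#2). Advance 3.
Byte at offset 7: 0xE8 = 11101000 → 3-byte char (#3). Advance 3.
Byte at offset 10: 0xEB = 11101011 → 3-byte char (#4). Advance 3.
Byte at offset 13: 0xF0 = 11110000 → 4-byte char (#5). Advance 4.
Byte at offset 17: 0xF1 = 11110001 → 4-byte char (#6). Advance 4.
Reached end at offset 21 after 6 code points.

6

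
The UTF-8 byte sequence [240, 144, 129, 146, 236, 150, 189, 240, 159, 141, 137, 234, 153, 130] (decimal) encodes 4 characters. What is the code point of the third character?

Offset 0: leading byte 0xF0 = 11110000 → 4-byte char #1 = F0 90 81 92.
Offset 4: leading byte 0xEC = 11101100 → 3-byte char #2 = EC 96 BD.
Offset 7: leading byte 0xF0 = 11110000 → 4-byte char #3 = F0 9F 8D 89.
Leading byte 0xF0 = 11110000 matches 11110xxx → 4-byte sequence.
Byte 1: 0xF0 = 11110000, payload 000 (3 bits).
Byte 2: 0x9F = 10011111 (10xxxxxx ✓), payload 011111.
Byte 3: 0x8D = 10001101 (10xxxxxx ✓), payload 001101.
Byte 4: 0x89 = 10001001 (10xxxxxx ✓), payload 001001.
Concatenate: 000011111001101001001 = 0x1F349 (21 bits → U+1F349).

U+1F349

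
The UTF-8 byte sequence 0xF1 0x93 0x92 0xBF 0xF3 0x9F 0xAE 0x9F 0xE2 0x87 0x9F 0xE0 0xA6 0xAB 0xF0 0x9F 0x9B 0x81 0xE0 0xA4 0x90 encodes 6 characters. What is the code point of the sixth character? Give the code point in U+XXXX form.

U+0910

Offset 0: leading byte 0xF1 = 11110001 → 4-byte char #1 = F1 93 92 BF.
Offset 4: leading byte 0xF3 = 11110011 → 4-byte char #2 = F3 9F AE 9F.
Offset 8: leading byte 0xE2 = 11100010 → 3-byte char #3 = E2 87 9F.
Offset 11: leading byte 0xE0 = 11100000 → 3-byte char #4 = E0 A6 AB.
Offset 14: leading byte 0xF0 = 11110000 → 4-byte char #5 = F0 9F 9B 81.
Offset 18: leading byte 0xE0 = 11100000 → 3-byte char #6 = E0 A4 90.
Leading byte 0xE0 = 11100000 matches 1110xxxx → 3-byte sequence.
Byte 1: 0xE0 = 11100000, payload 0000 (4 bits).
Byte 2: 0xA4 = 10100100 (10xxxxxx ✓), payload 100100.
Byte 3: 0x90 = 10010000 (10xxxxxx ✓), payload 010000.
Concatenate: 0000100100010000 = 0x910 (16 bits → U+0910).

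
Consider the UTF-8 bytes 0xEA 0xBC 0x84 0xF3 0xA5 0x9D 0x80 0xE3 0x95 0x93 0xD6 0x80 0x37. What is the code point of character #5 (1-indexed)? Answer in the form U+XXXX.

U+0037

Offset 0: leading byte 0xEA = 11101010 → 3-byte char #1 = EA BC 84.
Offset 3: leading byte 0xF3 = 11110011 → 4-byte char #2 = F3 A5 9D 80.
Offset 7: leading byte 0xE3 = 11100011 → 3-byte char #3 = E3 95 93.
Offset 10: leading byte 0xD6 = 11010110 → 2-byte char #4 = D6 80.
Offset 12: leading byte 0x37 = 00110111 → 1-byte char #5 = 37.
Leading byte 0x37 = 00110111 matches 0xxxxxxx → 1-byte sequence.
Byte 1: 0x37 = 00110111, payload 0110111 (7 bits).
Concatenate: 0110111 = 0x37 (7 bits → U+0037).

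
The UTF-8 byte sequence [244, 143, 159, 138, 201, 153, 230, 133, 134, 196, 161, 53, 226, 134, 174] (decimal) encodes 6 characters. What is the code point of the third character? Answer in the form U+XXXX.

Offset 0: leading byte 0xF4 = 11110100 → 4-byte char #1 = F4 8F 9F 8A.
Offset 4: leading byte 0xC9 = 11001001 → 2-byte char #2 = C9 99.
Offset 6: leading byte 0xE6 = 11100110 → 3-byte char #3 = E6 85 86.
Leading byte 0xE6 = 11100110 matches 1110xxxx → 3-byte sequence.
Byte 1: 0xE6 = 11100110, payload 0110 (4 bits).
Byte 2: 0x85 = 10000101 (10xxxxxx ✓), payload 000101.
Byte 3: 0x86 = 10000110 (10xxxxxx ✓), payload 000110.
Concatenate: 0110000101000110 = 0x6146 (16 bits → U+6146).

U+6146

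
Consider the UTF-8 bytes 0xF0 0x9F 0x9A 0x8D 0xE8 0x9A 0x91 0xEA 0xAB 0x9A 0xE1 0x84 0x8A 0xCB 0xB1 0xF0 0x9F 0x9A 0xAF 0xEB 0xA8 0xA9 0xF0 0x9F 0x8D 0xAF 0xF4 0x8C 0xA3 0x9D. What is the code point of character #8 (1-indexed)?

Offset 0: leading byte 0xF0 = 11110000 → 4-byte char #1 = F0 9F 9A 8D.
Offset 4: leading byte 0xE8 = 11101000 → 3-byte char #2 = E8 9A 91.
Offset 7: leading byte 0xEA = 11101010 → 3-byte char #3 = EA AB 9A.
Offset 10: leading byte 0xE1 = 11100001 → 3-byte char #4 = E1 84 8A.
Offset 13: leading byte 0xCB = 11001011 → 2-byte char #5 = CB B1.
Offset 15: leading byte 0xF0 = 11110000 → 4-byte char #6 = F0 9F 9A AF.
Offset 19: leading byte 0xEB = 11101011 → 3-byte char #7 = EB A8 A9.
Offset 22: leading byte 0xF0 = 11110000 → 4-byte char #8 = F0 9F 8D AF.
Leading byte 0xF0 = 11110000 matches 11110xxx → 4-byte sequence.
Byte 1: 0xF0 = 11110000, payload 000 (3 bits).
Byte 2: 0x9F = 10011111 (10xxxxxx ✓), payload 011111.
Byte 3: 0x8D = 10001101 (10xxxxxx ✓), payload 001101.
Byte 4: 0xAF = 10101111 (10xxxxxx ✓), payload 101111.
Concatenate: 000011111001101101111 = 0x1F36F (21 bits → U+1F36F).

U+1F36F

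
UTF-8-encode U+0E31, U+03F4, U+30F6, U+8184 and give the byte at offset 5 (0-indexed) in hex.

U+0E31 → 3-byte form E0 B8 B1 at offsets 0–2.
U+03F4 → 2-byte form CF B4 at offsets 3–4.
U+30F6 → 3-byte form E3 83 B6 at offsets 5–7.
Offset 5 falls in char 3's range; it's byte 1 of E3 83 B6 = 0xE3.

0xE3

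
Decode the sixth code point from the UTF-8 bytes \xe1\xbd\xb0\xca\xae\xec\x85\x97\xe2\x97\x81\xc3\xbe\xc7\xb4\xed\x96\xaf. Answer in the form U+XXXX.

Offset 0: leading byte 0xE1 = 11100001 → 3-byte char #1 = E1 BD B0.
Offset 3: leading byte 0xCA = 11001010 → 2-byte char #2 = CA AE.
Offset 5: leading byte 0xEC = 11101100 → 3-byte char #3 = EC 85 97.
Offset 8: leading byte 0xE2 = 11100010 → 3-byte char #4 = E2 97 81.
Offset 11: leading byte 0xC3 = 11000011 → 2-byte char #5 = C3 BE.
Offset 13: leading byte 0xC7 = 11000111 → 2-byte char #6 = C7 B4.
Leading byte 0xC7 = 11000111 matches 110xxxxx → 2-byte sequence.
Byte 1: 0xC7 = 11000111, payload 00111 (5 bits).
Byte 2: 0xB4 = 10110100 (10xxxxxx ✓), payload 110100.
Concatenate: 00111110100 = 0x1F4 (11 bits → U+01F4).

U+01F4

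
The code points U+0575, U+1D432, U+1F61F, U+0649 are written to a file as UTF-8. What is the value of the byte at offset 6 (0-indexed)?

0xF0

U+0575 → 2-byte form D5 B5 at offsets 0–1.
U+1D432 → 4-byte form F0 9D 90 B2 at offsets 2–5.
U+1F61F → 4-byte form F0 9F 98 9F at offsets 6–9.
Offset 6 falls in char 3's range; it's byte 1 of F0 9F 98 9F = 0xF0.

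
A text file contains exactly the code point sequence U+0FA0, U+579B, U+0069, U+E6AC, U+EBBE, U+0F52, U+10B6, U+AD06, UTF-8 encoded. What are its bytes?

E0 BE A0 E5 9E 9B 69 EE 9A AC EE AE BE E0 BD 92 E1 82 B6 EA B4 86

U+0FA0: 3-byte form → E0 BE A0.
U+579B: 3-byte form → E5 9E 9B.
U+0069: 1-byte form → 69.
U+E6AC: 3-byte form → EE 9A AC.
U+EBBE: 3-byte form → EE AE BE.
U+0F52: 3-byte form → E0 BD 92.
U+10B6: 3-byte form → E1 82 B6.
U+AD06: 3-byte form → EA B4 86.
Concatenated (22 bytes): E0 BE A0 E5 9E 9B 69 EE 9A AC EE AE BE E0 BD 92 E1 82 B6 EA B4 86.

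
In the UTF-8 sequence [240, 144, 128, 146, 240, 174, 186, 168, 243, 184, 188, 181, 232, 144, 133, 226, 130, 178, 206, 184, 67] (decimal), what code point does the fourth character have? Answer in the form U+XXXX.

Offset 0: leading byte 0xF0 = 11110000 → 4-byte char #1 = F0 90 80 92.
Offset 4: leading byte 0xF0 = 11110000 → 4-byte char #2 = F0 AE BA A8.
Offset 8: leading byte 0xF3 = 11110011 → 4-byte char #3 = F3 B8 BC B5.
Offset 12: leading byte 0xE8 = 11101000 → 3-byte char #4 = E8 90 85.
Leading byte 0xE8 = 11101000 matches 1110xxxx → 3-byte sequence.
Byte 1: 0xE8 = 11101000, payload 1000 (4 bits).
Byte 2: 0x90 = 10010000 (10xxxxxx ✓), payload 010000.
Byte 3: 0x85 = 10000101 (10xxxxxx ✓), payload 000101.
Concatenate: 1000010000000101 = 0x8405 (16 bits → U+8405).

U+8405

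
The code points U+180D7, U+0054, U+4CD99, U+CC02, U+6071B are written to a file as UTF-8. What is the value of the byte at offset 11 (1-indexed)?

0xB0

1-indexed offset 11 is 0-indexed offset 10.
U+180D7 → 4-byte form F0 98 83 97 at offsets 0–3.
U+0054 → 1-byte form 54 at offsets 4–4.
U+4CD99 → 4-byte form F1 8C B6 99 at offsets 5–8.
U+CC02 → 3-byte form EC B0 82 at offsets 9–11.
Offset 10 falls in char 4's range; it's byte 2 of EC B0 82 = 0xB0.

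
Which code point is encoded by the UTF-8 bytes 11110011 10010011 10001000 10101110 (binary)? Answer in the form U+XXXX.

U+D322E

Leading byte 0xF3 = 11110011 matches 11110xxx → 4-byte sequence.
Byte 1: 0xF3 = 11110011, payload 011 (3 bits).
Byte 2: 0x93 = 10010011 (10xxxxxx ✓), payload 010011.
Byte 3: 0x88 = 10001000 (10xxxxxx ✓), payload 001000.
Byte 4: 0xAE = 10101110 (10xxxxxx ✓), payload 101110.
Concatenate: 011010011001000101110 = 0xD322E (21 bits → U+D322E).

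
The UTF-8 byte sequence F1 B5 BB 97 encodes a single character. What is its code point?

U+75ED7

Leading byte 0xF1 = 11110001 matches 11110xxx → 4-byte sequence.
Byte 1: 0xF1 = 11110001, payload 001 (3 bits).
Byte 2: 0xB5 = 10110101 (10xxxxxx ✓), payload 110101.
Byte 3: 0xBB = 10111011 (10xxxxxx ✓), payload 111011.
Byte 4: 0x97 = 10010111 (10xxxxxx ✓), payload 010111.
Concatenate: 001110101111011010111 = 0x75ED7 (21 bits → U+75ED7).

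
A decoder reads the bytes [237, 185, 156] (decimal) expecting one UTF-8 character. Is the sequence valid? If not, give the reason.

invalid (encodes a surrogate (U+D800–U+DFFF))

Structurally a 3-byte sequence; payload = 0xDE5C.
But 0xDE5C is in U+D800–U+DFFF, the surrogate range. Surrogates are not Unicode scalar values and are forbidden in UTF-8.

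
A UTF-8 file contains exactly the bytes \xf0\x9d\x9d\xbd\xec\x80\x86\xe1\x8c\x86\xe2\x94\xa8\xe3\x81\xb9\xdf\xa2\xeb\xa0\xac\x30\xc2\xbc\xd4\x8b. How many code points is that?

10

Byte at offset 0: 0xF0 = 11110000 → 4-byte char (#1). Advance 4.
Byte at offset 4: 0xEC = 11101100 → 3-byte char (#2). Advance 3.
Byte at offset 7: 0xE1 = 11100001 → 3-byte char (#3). Advance 3.
Byte at offset 10: 0xE2 = 11100010 → 3-byte char (#4). Advance 3.
Byte at offset 13: 0xE3 = 11100011 → 3-byte char (#5). Advance 3.
Byte at offset 16: 0xDF = 11011111 → 2-byte char (#6). Advance 2.
Byte at offset 18: 0xEB = 11101011 → 3-byte char (#7). Advance 3.
Byte at offset 21: 0x30 = 00110000 → 1-byte char (#8). Advance 1.
Byte at offset 22: 0xC2 = 11000010 → 2-byte char (#9). Advance 2.
Byte at offset 24: 0xD4 = 11010100 → 2-byte char (#10). Advance 2.
Reached end at offset 26 after 10 code points.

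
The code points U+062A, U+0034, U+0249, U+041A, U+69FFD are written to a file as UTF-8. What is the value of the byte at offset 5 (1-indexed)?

0x89

1-indexed offset 5 is 0-indexed offset 4.
U+062A → 2-byte form D8 AA at offsets 0–1.
U+0034 → 1-byte form 34 at offsets 2–2.
U+0249 → 2-byte form C9 89 at offsets 3–4.
Offset 4 falls in char 3's range; it's byte 2 of C9 89 = 0x89.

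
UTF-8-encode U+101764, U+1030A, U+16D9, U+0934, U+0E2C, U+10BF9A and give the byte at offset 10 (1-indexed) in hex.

0x9B

1-indexed offset 10 is 0-indexed offset 9.
U+101764 → 4-byte form F4 81 9D A4 at offsets 0–3.
U+1030A → 4-byte form F0 90 8C 8A at offsets 4–7.
U+16D9 → 3-byte form E1 9B 99 at offsets 8–10.
Offset 9 falls in char 3's range; it's byte 2 of E1 9B 99 = 0x9B.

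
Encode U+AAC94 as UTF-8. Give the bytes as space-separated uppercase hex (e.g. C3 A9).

F2 AA B2 94

U+AAC94 = 0xAAC94 = 699540 decimal. In range U+10000–U+10FFFF → 4-byte form: 11110xxx 10xxxxxx 10xxxxxx 10xxxxxx.
Binary (21 bits): 010101010110010010100.
Split 3+6+6+6: 010 | 101010 | 110010 | 010100.
Byte 1: 11110010 = 0xF2.
Byte 2: 10101010 = 0xAA.
Byte 3: 10110010 = 0xB2.
Byte 4: 10010100 = 0x94.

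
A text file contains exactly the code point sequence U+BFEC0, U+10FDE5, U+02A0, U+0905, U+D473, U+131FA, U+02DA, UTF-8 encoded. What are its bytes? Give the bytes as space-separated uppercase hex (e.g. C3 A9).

U+BFEC0: 4-byte form → F2 BF BB 80.
U+10FDE5: 4-byte form → F4 8F B7 A5.
U+02A0: 2-byte form → CA A0.
U+0905: 3-byte form → E0 A4 85.
U+D473: 3-byte form → ED 91 B3.
U+131FA: 4-byte form → F0 93 87 BA.
U+02DA: 2-byte form → CB 9A.
Concatenated (22 bytes): F2 BF BB 80 F4 8F B7 A5 CA A0 E0 A4 85 ED 91 B3 F0 93 87 BA CB 9A.

F2 BF BB 80 F4 8F B7 A5 CA A0 E0 A4 85 ED 91 B3 F0 93 87 BA CB 9A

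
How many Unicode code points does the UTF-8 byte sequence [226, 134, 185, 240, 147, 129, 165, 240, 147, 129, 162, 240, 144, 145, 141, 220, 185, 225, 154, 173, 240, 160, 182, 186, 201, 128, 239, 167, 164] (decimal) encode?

Byte at offset 0: 0xE2 = 11100010 → 3-byte char (#1). Advance 3.
Byte at offset 3: 0xF0 = 11110000 → 4-byte char (#2). Advance 4.
Byte at offset 7: 0xF0 = 11110000 → 4-byte char (#3). Advance 4.
Byte at offset 11: 0xF0 = 11110000 → 4-byte char (#4). Advance 4.
Byte at offset 15: 0xDC = 11011100 → 2-byte char (#5). Advance 2.
Byte at offset 17: 0xE1 = 11100001 → 3-byte char (#6). Advance 3.
Byte at offset 20: 0xF0 = 11110000 → 4-byte char (#7). Advance 4.
Byte at offset 24: 0xC9 = 11001001 → 2-byte char (#8). Advance 2.
Byte at offset 26: 0xEF = 11101111 → 3-byte char (#9). Advance 3.
Reached end at offset 29 after 9 code points.

9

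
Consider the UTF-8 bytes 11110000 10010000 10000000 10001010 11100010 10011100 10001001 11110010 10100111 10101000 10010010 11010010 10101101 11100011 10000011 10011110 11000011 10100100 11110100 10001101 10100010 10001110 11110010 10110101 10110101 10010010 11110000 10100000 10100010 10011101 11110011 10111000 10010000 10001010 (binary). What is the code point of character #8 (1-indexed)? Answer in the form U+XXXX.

Offset 0: leading byte 0xF0 = 11110000 → 4-byte char #1 = F0 90 80 8A.
Offset 4: leading byte 0xE2 = 11100010 → 3-byte char #2 = E2 9C 89.
Offset 7: leading byte 0xF2 = 11110010 → 4-byte char #3 = F2 A7 A8 92.
Offset 11: leading byte 0xD2 = 11010010 → 2-byte char #4 = D2 AD.
Offset 13: leading byte 0xE3 = 11100011 → 3-byte char #5 = E3 83 9E.
Offset 16: leading byte 0xC3 = 11000011 → 2-byte char #6 = C3 A4.
Offset 18: leading byte 0xF4 = 11110100 → 4-byte char #7 = F4 8D A2 8E.
Offset 22: leading byte 0xF2 = 11110010 → 4-byte char #8 = F2 B5 B5 92.
Leading byte 0xF2 = 11110010 matches 11110xxx → 4-byte sequence.
Byte 1: 0xF2 = 11110010, payload 010 (3 bits).
Byte 2: 0xB5 = 10110101 (10xxxxxx ✓), payload 110101.
Byte 3: 0xB5 = 10110101 (10xxxxxx ✓), payload 110101.
Byte 4: 0x92 = 10010010 (10xxxxxx ✓), payload 010010.
Concatenate: 010110101110101010010 = 0xB5D52 (21 bits → U+B5D52).

U+B5D52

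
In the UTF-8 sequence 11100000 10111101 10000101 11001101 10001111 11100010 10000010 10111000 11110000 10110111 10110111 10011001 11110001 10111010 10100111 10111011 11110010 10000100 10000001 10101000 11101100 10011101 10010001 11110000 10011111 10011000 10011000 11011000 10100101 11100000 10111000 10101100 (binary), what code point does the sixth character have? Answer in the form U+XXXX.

Offset 0: leading byte 0xE0 = 11100000 → 3-byte char #1 = E0 BD 85.
Offset 3: leading byte 0xCD = 11001101 → 2-byte char #2 = CD 8F.
Offset 5: leading byte 0xE2 = 11100010 → 3-byte char #3 = E2 82 B8.
Offset 8: leading byte 0xF0 = 11110000 → 4-byte char #4 = F0 B7 B7 99.
Offset 12: leading byte 0xF1 = 11110001 → 4-byte char #5 = F1 BA A7 BB.
Offset 16: leading byte 0xF2 = 11110010 → 4-byte char #6 = F2 84 81 A8.
Leading byte 0xF2 = 11110010 matches 11110xxx → 4-byte sequence.
Byte 1: 0xF2 = 11110010, payload 010 (3 bits).
Byte 2: 0x84 = 10000100 (10xxxxxx ✓), payload 000100.
Byte 3: 0x81 = 10000001 (10xxxxxx ✓), payload 000001.
Byte 4: 0xA8 = 10101000 (10xxxxxx ✓), payload 101000.
Concatenate: 010000100000001101000 = 0x84068 (21 bits → U+84068).

U+84068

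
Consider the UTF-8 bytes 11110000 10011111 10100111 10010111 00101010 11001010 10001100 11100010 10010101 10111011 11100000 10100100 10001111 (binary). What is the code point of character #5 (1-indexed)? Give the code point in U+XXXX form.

Offset 0: leading byte 0xF0 = 11110000 → 4-byte char #1 = F0 9F A7 97.
Offset 4: leading byte 0x2A = 00101010 → 1-byte char #2 = 2A.
Offset 5: leading byte 0xCA = 11001010 → 2-byte char #3 = CA 8C.
Offset 7: leading byte 0xE2 = 11100010 → 3-byte char #4 = E2 95 BB.
Offset 10: leading byte 0xE0 = 11100000 → 3-byte char #5 = E0 A4 8F.
Leading byte 0xE0 = 11100000 matches 1110xxxx → 3-byte sequence.
Byte 1: 0xE0 = 11100000, payload 0000 (4 bits).
Byte 2: 0xA4 = 10100100 (10xxxxxx ✓), payload 100100.
Byte 3: 0x8F = 10001111 (10xxxxxx ✓), payload 001111.
Concatenate: 0000100100001111 = 0x90F (16 bits → U+090F).

U+090F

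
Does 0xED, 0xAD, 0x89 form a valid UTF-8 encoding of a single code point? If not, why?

invalid (encodes a surrogate (U+D800–U+DFFF))

Structurally a 3-byte sequence; payload = 0xDB49.
But 0xDB49 is in U+D800–U+DFFF, the surrogate range. Surrogates are not Unicode scalar values and are forbidden in UTF-8.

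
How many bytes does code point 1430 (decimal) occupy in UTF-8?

U+0596 = 0x596. UTF-8 uses 1 byte below 0x80, 2 below 0x800, 3 below 0x10000, 4 up to 0x10FFFF. 0x596 is in U+0080–U+07FF → 2 bytes.

2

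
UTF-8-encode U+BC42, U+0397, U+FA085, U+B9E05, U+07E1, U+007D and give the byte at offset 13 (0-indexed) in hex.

U+BC42 → 3-byte form EB B1 82 at offsets 0–2.
U+0397 → 2-byte form CE 97 at offsets 3–4.
U+FA085 → 4-byte form F3 BA 82 85 at offsets 5–8.
U+B9E05 → 4-byte form F2 B9 B8 85 at offsets 9–12.
U+07E1 → 2-byte form DF A1 at offsets 13–14.
Offset 13 falls in char 5's range; it's byte 1 of DF A1 = 0xDF.

0xDF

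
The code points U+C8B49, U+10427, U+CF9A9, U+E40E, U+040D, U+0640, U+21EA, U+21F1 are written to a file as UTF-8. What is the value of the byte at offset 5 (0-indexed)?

0x90

U+C8B49 → 4-byte form F3 88 AD 89 at offsets 0–3.
U+10427 → 4-byte form F0 90 90 A7 at offsets 4–7.
Offset 5 falls in char 2's range; it's byte 2 of F0 90 90 A7 = 0x90.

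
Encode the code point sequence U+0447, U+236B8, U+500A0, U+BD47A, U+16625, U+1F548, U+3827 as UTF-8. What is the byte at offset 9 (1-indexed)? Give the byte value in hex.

1-indexed offset 9 is 0-indexed offset 8.
U+0447 → 2-byte form D1 87 at offsets 0–1.
U+236B8 → 4-byte form F0 A3 9A B8 at offsets 2–5.
U+500A0 → 4-byte form F1 90 82 A0 at offsets 6–9.
Offset 8 falls in char 3's range; it's byte 3 of F1 90 82 A0 = 0x82.

0x82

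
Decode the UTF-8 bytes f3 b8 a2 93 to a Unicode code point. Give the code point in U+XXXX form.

Leading byte 0xF3 = 11110011 matches 11110xxx → 4-byte sequence.
Byte 1: 0xF3 = 11110011, payload 011 (3 bits).
Byte 2: 0xB8 = 10111000 (10xxxxxx ✓), payload 111000.
Byte 3: 0xA2 = 10100010 (10xxxxxx ✓), payload 100010.
Byte 4: 0x93 = 10010011 (10xxxxxx ✓), payload 010011.
Concatenate: 011111000100010010011 = 0xF8893 (21 bits → U+F8893).

U+F8893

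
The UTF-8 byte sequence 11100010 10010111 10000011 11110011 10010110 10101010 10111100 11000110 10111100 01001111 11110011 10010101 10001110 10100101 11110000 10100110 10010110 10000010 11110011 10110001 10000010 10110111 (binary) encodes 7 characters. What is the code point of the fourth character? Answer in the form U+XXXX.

U+004F

Offset 0: leading byte 0xE2 = 11100010 → 3-byte char #1 = E2 97 83.
Offset 3: leading byte 0xF3 = 11110011 → 4-byte char #2 = F3 96 AA BC.
Offset 7: leading byte 0xC6 = 11000110 → 2-byte char #3 = C6 BC.
Offset 9: leading byte 0x4F = 01001111 → 1-byte char #4 = 4F.
Leading byte 0x4F = 01001111 matches 0xxxxxxx → 1-byte sequence.
Byte 1: 0x4F = 01001111, payload 1001111 (7 bits).
Concatenate: 1001111 = 0x4F (7 bits → U+004F).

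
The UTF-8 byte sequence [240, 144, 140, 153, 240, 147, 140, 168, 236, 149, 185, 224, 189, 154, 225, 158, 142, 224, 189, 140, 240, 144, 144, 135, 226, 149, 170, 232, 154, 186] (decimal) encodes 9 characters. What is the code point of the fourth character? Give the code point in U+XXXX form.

U+0F5A

Offset 0: leading byte 0xF0 = 11110000 → 4-byte char #1 = F0 90 8C 99.
Offset 4: leading byte 0xF0 = 11110000 → 4-byte char #2 = F0 93 8C A8.
Offset 8: leading byte 0xEC = 11101100 → 3-byte char #3 = EC 95 B9.
Offset 11: leading byte 0xE0 = 11100000 → 3-byte char #4 = E0 BD 9A.
Leading byte 0xE0 = 11100000 matches 1110xxxx → 3-byte sequence.
Byte 1: 0xE0 = 11100000, payload 0000 (4 bits).
Byte 2: 0xBD = 10111101 (10xxxxxx ✓), payload 111101.
Byte 3: 0x9A = 10011010 (10xxxxxx ✓), payload 011010.
Concatenate: 0000111101011010 = 0xF5A (16 bits → U+0F5A).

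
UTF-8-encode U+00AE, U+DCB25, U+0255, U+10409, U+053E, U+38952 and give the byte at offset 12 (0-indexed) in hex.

U+00AE → 2-byte form C2 AE at offsets 0–1.
U+DCB25 → 4-byte form F3 9C AC A5 at offsets 2–5.
U+0255 → 2-byte form C9 95 at offsets 6–7.
U+10409 → 4-byte form F0 90 90 89 at offsets 8–11.
U+053E → 2-byte form D4 BE at offsets 12–13.
Offset 12 falls in char 5's range; it's byte 1 of D4 BE = 0xD4.

0xD4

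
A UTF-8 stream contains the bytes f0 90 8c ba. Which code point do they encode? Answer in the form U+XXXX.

U+1033A

Leading byte 0xF0 = 11110000 matches 11110xxx → 4-byte sequence.
Byte 1: 0xF0 = 11110000, payload 000 (3 bits).
Byte 2: 0x90 = 10010000 (10xxxxxx ✓), payload 010000.
Byte 3: 0x8C = 10001100 (10xxxxxx ✓), payload 001100.
Byte 4: 0xBA = 10111010 (10xxxxxx ✓), payload 111010.
Concatenate: 000010000001100111010 = 0x1033A (21 bits → U+1033A).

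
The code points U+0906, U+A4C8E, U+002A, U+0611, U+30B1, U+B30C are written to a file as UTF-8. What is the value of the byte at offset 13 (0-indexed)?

0xEB

U+0906 → 3-byte form E0 A4 86 at offsets 0–2.
U+A4C8E → 4-byte form F2 A4 B2 8E at offsets 3–6.
U+002A → 1-byte form 2A at offsets 7–7.
U+0611 → 2-byte form D8 91 at offsets 8–9.
U+30B1 → 3-byte form E3 82 B1 at offsets 10–12.
U+B30C → 3-byte form EB 8C 8C at offsets 13–15.
Offset 13 falls in char 6's range; it's byte 1 of EB 8C 8C = 0xEB.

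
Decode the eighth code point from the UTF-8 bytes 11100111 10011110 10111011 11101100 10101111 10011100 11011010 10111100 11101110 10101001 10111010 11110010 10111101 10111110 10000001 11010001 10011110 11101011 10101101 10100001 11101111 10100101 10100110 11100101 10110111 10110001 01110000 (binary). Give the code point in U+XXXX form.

Offset 0: leading byte 0xE7 = 11100111 → 3-byte char #1 = E7 9E BB.
Offset 3: leading byte 0xEC = 11101100 → 3-byte char #2 = EC AF 9C.
Offset 6: leading byte 0xDA = 11011010 → 2-byte char #3 = DA BC.
Offset 8: leading byte 0xEE = 11101110 → 3-byte char #4 = EE A9 BA.
Offset 11: leading byte 0xF2 = 11110010 → 4-byte char #5 = F2 BD BE 81.
Offset 15: leading byte 0xD1 = 11010001 → 2-byte char #6 = D1 9E.
Offset 17: leading byte 0xEB = 11101011 → 3-byte char #7 = EB AD A1.
Offset 20: leading byte 0xEF = 11101111 → 3-byte char #8 = EF A5 A6.
Leading byte 0xEF = 11101111 matches 1110xxxx → 3-byte sequence.
Byte 1: 0xEF = 11101111, payload 1111 (4 bits).
Byte 2: 0xA5 = 10100101 (10xxxxxx ✓), payload 100101.
Byte 3: 0xA6 = 10100110 (10xxxxxx ✓), payload 100110.
Concatenate: 1111100101100110 = 0xF966 (16 bits → U+F966).

U+F966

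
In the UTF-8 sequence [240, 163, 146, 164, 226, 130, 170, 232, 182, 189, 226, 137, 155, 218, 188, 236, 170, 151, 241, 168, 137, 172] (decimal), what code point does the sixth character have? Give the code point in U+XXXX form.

U+CA97

Offset 0: leading byte 0xF0 = 11110000 → 4-byte char #1 = F0 A3 92 A4.
Offset 4: leading byte 0xE2 = 11100010 → 3-byte char #2 = E2 82 AA.
Offset 7: leading byte 0xE8 = 11101000 → 3-byte char #3 = E8 B6 BD.
Offset 10: leading byte 0xE2 = 11100010 → 3-byte char #4 = E2 89 9B.
Offset 13: leading byte 0xDA = 11011010 → 2-byte char #5 = DA BC.
Offset 15: leading byte 0xEC = 11101100 → 3-byte char #6 = EC AA 97.
Leading byte 0xEC = 11101100 matches 1110xxxx → 3-byte sequence.
Byte 1: 0xEC = 11101100, payload 1100 (4 bits).
Byte 2: 0xAA = 10101010 (10xxxxxx ✓), payload 101010.
Byte 3: 0x97 = 10010111 (10xxxxxx ✓), payload 010111.
Concatenate: 1100101010010111 = 0xCA97 (16 bits → U+CA97).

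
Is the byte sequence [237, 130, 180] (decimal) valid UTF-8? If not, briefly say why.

Leading byte 0xED = 11101101 → 3-byte form.
Continuation bytes 0x82=10000010, 0xB4=10110100 all match 10xxxxxx.
Decoded value 0xD0B4 is ≥ 0x800 (shortest form) and not a surrogate.

valid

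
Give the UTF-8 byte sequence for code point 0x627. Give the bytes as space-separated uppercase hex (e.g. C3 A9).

U+0627 = 0x627 = 1575 decimal. In range U+0080–U+07FF → 2-byte form: 110xxxxx 10xxxxxx.
Binary (11 bits): 11000100111.
Split 5+6: 11000 | 100111.
Byte 1: 11011000 = 0xD8.
Byte 2: 10100111 = 0xA7.

D8 A7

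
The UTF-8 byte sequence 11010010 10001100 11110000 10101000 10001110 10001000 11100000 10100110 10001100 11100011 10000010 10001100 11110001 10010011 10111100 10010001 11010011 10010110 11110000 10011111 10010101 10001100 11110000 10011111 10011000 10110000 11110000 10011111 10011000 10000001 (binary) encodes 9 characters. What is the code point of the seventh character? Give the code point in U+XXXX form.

Offset 0: leading byte 0xD2 = 11010010 → 2-byte char #1 = D2 8C.
Offset 2: leading byte 0xF0 = 11110000 → 4-byte char #2 = F0 A8 8E 88.
Offset 6: leading byte 0xE0 = 11100000 → 3-byte char #3 = E0 A6 8C.
Offset 9: leading byte 0xE3 = 11100011 → 3-byte char #4 = E3 82 8C.
Offset 12: leading byte 0xF1 = 11110001 → 4-byte char #5 = F1 93 BC 91.
Offset 16: leading byte 0xD3 = 11010011 → 2-byte char #6 = D3 96.
Offset 18: leading byte 0xF0 = 11110000 → 4-byte char #7 = F0 9F 95 8C.
Leading byte 0xF0 = 11110000 matches 11110xxx → 4-byte sequence.
Byte 1: 0xF0 = 11110000, payload 000 (3 bits).
Byte 2: 0x9F = 10011111 (10xxxxxx ✓), payload 011111.
Byte 3: 0x95 = 10010101 (10xxxxxx ✓), payload 010101.
Byte 4: 0x8C = 10001100 (10xxxxxx ✓), payload 001100.
Concatenate: 000011111010101001100 = 0x1F54C (21 bits → U+1F54C).

U+1F54C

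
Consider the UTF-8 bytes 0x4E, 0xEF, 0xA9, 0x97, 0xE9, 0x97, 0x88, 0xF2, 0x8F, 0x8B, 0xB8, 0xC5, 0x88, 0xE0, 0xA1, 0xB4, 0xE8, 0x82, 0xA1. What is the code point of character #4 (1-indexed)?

Offset 0: leading byte 0x4E = 01001110 → 1-byte char #1 = 4E.
Offset 1: leading byte 0xEF = 11101111 → 3-byte char #2 = EF A9 97.
Offset 4: leading byte 0xE9 = 11101001 → 3-byte char #3 = E9 97 88.
Offset 7: leading byte 0xF2 = 11110010 → 4-byte char #4 = F2 8F 8B B8.
Leading byte 0xF2 = 11110010 matches 11110xxx → 4-byte sequence.
Byte 1: 0xF2 = 11110010, payload 010 (3 bits).
Byte 2: 0x8F = 10001111 (10xxxxxx ✓), payload 001111.
Byte 3: 0x8B = 10001011 (10xxxxxx ✓), payload 001011.
Byte 4: 0xB8 = 10111000 (10xxxxxx ✓), payload 111000.
Concatenate: 010001111001011111000 = 0x8F2F8 (21 bits → U+8F2F8).

U+8F2F8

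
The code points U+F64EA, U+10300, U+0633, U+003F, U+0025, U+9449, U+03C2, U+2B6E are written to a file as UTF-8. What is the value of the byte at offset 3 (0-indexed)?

U+F64EA → 4-byte form F3 B6 93 AA at offsets 0–3.
Offset 3 falls in char 1's range; it's byte 4 of F3 B6 93 AA = 0xAA.

0xAA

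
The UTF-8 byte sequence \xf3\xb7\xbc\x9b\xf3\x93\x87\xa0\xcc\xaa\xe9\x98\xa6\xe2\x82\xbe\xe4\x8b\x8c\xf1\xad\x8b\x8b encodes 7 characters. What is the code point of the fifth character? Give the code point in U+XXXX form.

U+20BE

Offset 0: leading byte 0xF3 = 11110011 → 4-byte char #1 = F3 B7 BC 9B.
Offset 4: leading byte 0xF3 = 11110011 → 4-byte char #2 = F3 93 87 A0.
Offset 8: leading byte 0xCC = 11001100 → 2-byte char #3 = CC AA.
Offset 10: leading byte 0xE9 = 11101001 → 3-byte char #4 = E9 98 A6.
Offset 13: leading byte 0xE2 = 11100010 → 3-byte char #5 = E2 82 BE.
Leading byte 0xE2 = 11100010 matches 1110xxxx → 3-byte sequence.
Byte 1: 0xE2 = 11100010, payload 0010 (4 bits).
Byte 2: 0x82 = 10000010 (10xxxxxx ✓), payload 000010.
Byte 3: 0xBE = 10111110 (10xxxxxx ✓), payload 111110.
Concatenate: 0010000010111110 = 0x20BE (16 bits → U+20BE).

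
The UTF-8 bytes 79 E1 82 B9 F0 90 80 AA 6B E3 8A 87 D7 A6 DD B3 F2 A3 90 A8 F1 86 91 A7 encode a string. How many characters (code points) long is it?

9

Byte at offset 0: 0x79 = 01111001 → 1-byte char (#1). Advance 1.
Byte at offset 1: 0xE1 = 11100001 → 3-byte char (#2). Advance 3.
Byte at offset 4: 0xF0 = 11110000 → 4-byte char (#3). Advance 4.
Byte at offset 8: 0x6B = 01101011 → 1-byte char (#4). Advance 1.
Byte at offset 9: 0xE3 = 11100011 → 3-byte char (#5). Advance 3.
Byte at offset 12: 0xD7 = 11010111 → 2-byte char (#6). Advance 2.
Byte at offset 14: 0xDD = 11011101 → 2-byte char (#7). Advance 2.
Byte at offset 16: 0xF2 = 11110010 → 4-byte char (#8). Advance 4.
Byte at offset 20: 0xF1 = 11110001 → 4-byte char (#9). Advance 4.
Reached end at offset 24 after 9 code points.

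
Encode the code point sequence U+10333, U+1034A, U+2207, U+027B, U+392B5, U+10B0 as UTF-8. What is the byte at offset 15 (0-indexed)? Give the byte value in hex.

U+10333 → 4-byte form F0 90 8C B3 at offsets 0–3.
U+1034A → 4-byte form F0 90 8D 8A at offsets 4–7.
U+2207 → 3-byte form E2 88 87 at offsets 8–10.
U+027B → 2-byte form C9 BB at offsets 11–12.
U+392B5 → 4-byte form F0 B9 8A B5 at offsets 13–16.
Offset 15 falls in char 5's range; it's byte 3 of F0 B9 8A B5 = 0x8A.

0x8A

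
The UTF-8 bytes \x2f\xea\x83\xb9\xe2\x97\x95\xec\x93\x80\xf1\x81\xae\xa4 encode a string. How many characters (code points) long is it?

5

Byte at offset 0: 0x2F = 00101111 → 1-byte char (#1). Advance 1.
Byte at offset 1: 0xEA = 11101010 → 3-byte char (#2). Advance 3.
Byte at offset 4: 0xE2 = 11100010 → 3-byte char (#3). Advance 3.
Byte at offset 7: 0xEC = 11101100 → 3-byte char (#4). Advance 3.
Byte at offset 10: 0xF1 = 11110001 → 4-byte char (#5). Advance 4.
Reached end at offset 14 after 5 code points.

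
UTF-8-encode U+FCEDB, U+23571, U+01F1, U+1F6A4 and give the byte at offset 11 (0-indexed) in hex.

0x9F

U+FCEDB → 4-byte form F3 BC BB 9B at offsets 0–3.
U+23571 → 4-byte form F0 A3 95 B1 at offsets 4–7.
U+01F1 → 2-byte form C7 B1 at offsets 8–9.
U+1F6A4 → 4-byte form F0 9F 9A A4 at offsets 10–13.
Offset 11 falls in char 4's range; it's byte 2 of F0 9F 9A A4 = 0x9F.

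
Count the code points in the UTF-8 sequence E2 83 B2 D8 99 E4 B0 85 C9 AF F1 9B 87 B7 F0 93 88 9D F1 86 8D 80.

Byte at offset 0: 0xE2 = 11100010 → 3-byte char (#1). Advance 3.
Byte at offset 3: 0xD8 = 11011000 → 2-byte char (#2). Advance 2.
Byte at offset 5: 0xE4 = 11100100 → 3-byte char (#3). Advance 3.
Byte at offset 8: 0xC9 = 11001001 → 2-byte char (#4). Advance 2.
Byte at offset 10: 0xF1 = 11110001 → 4-byte char (#5). Advance 4.
Byte at offset 14: 0xF0 = 11110000 → 4-byte char (#6). Advance 4.
Byte at offset 18: 0xF1 = 11110001 → 4-byte char (#7). Advance 4.
Reached end at offset 22 after 7 code points.

7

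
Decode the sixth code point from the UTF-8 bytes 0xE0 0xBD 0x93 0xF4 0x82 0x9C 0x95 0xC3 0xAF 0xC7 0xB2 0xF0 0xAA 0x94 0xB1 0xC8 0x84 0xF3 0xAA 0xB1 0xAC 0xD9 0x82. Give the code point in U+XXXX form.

U+0204

Offset 0: leading byte 0xE0 = 11100000 → 3-byte char #1 = E0 BD 93.
Offset 3: leading byte 0xF4 = 11110100 → 4-byte char #2 = F4 82 9C 95.
Offset 7: leading byte 0xC3 = 11000011 → 2-byte char #3 = C3 AF.
Offset 9: leading byte 0xC7 = 11000111 → 2-byte char #4 = C7 B2.
Offset 11: leading byte 0xF0 = 11110000 → 4-byte char #5 = F0 AA 94 B1.
Offset 15: leading byte 0xC8 = 11001000 → 2-byte char #6 = C8 84.
Leading byte 0xC8 = 11001000 matches 110xxxxx → 2-byte sequence.
Byte 1: 0xC8 = 11001000, payload 01000 (5 bits).
Byte 2: 0x84 = 10000100 (10xxxxxx ✓), payload 000100.
Concatenate: 01000000100 = 0x204 (11 bits → U+0204).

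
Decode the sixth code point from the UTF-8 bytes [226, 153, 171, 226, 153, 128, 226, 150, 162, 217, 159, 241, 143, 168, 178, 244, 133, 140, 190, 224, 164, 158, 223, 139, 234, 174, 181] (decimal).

Offset 0: leading byte 0xE2 = 11100010 → 3-byte char #1 = E2 99 AB.
Offset 3: leading byte 0xE2 = 11100010 → 3-byte char #2 = E2 99 80.
Offset 6: leading byte 0xE2 = 11100010 → 3-byte char #3 = E2 96 A2.
Offset 9: leading byte 0xD9 = 11011001 → 2-byte char #4 = D9 9F.
Offset 11: leading byte 0xF1 = 11110001 → 4-byte char #5 = F1 8F A8 B2.
Offset 15: leading byte 0xF4 = 11110100 → 4-byte char #6 = F4 85 8C BE.
Leading byte 0xF4 = 11110100 matches 11110xxx → 4-byte sequence.
Byte 1: 0xF4 = 11110100, payload 100 (3 bits).
Byte 2: 0x85 = 10000101 (10xxxxxx ✓), payload 000101.
Byte 3: 0x8C = 10001100 (10xxxxxx ✓), payload 001100.
Byte 4: 0xBE = 10111110 (10xxxxxx ✓), payload 111110.
Concatenate: 100000101001100111110 = 0x10533E (21 bits → U+10533E).

U+10533E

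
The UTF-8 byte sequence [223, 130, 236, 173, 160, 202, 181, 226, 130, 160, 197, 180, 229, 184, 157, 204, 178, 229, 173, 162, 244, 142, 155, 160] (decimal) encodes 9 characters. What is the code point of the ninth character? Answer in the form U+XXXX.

Offset 0: leading byte 0xDF = 11011111 → 2-byte char #1 = DF 82.
Offset 2: leading byte 0xEC = 11101100 → 3-byte char #2 = EC AD A0.
Offset 5: leading byte 0xCA = 11001010 → 2-byte char #3 = CA B5.
Offset 7: leading byte 0xE2 = 11100010 → 3-byte char #4 = E2 82 A0.
Offset 10: leading byte 0xC5 = 11000101 → 2-byte char #5 = C5 B4.
Offset 12: leading byte 0xE5 = 11100101 → 3-byte char #6 = E5 B8 9D.
Offset 15: leading byte 0xCC = 11001100 → 2-byte char #7 = CC B2.
Offset 17: leading byte 0xE5 = 11100101 → 3-byte char #8 = E5 AD A2.
Offset 20: leading byte 0xF4 = 11110100 → 4-byte char #9 = F4 8E 9B A0.
Leading byte 0xF4 = 11110100 matches 11110xxx → 4-byte sequence.
Byte 1: 0xF4 = 11110100, payload 100 (3 bits).
Byte 2: 0x8E = 10001110 (10xxxxxx ✓), payload 001110.
Byte 3: 0x9B = 10011011 (10xxxxxx ✓), payload 011011.
Byte 4: 0xA0 = 10100000 (10xxxxxx ✓), payload 100000.
Concatenate: 100001110011011100000 = 0x10E6E0 (21 bits → U+10E6E0).

U+10E6E0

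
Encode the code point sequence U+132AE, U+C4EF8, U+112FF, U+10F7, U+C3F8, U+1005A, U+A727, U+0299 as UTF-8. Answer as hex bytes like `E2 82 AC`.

U+132AE: 4-byte form → F0 93 8A AE.
U+C4EF8: 4-byte form → F3 84 BB B8.
U+112FF: 4-byte form → F0 91 8B BF.
U+10F7: 3-byte form → E1 83 B7.
U+C3F8: 3-byte form → EC 8F B8.
U+1005A: 4-byte form → F0 90 81 9A.
U+A727: 3-byte form → EA 9C A7.
U+0299: 2-byte form → CA 99.
Concatenated (27 bytes): F0 93 8A AE F3 84 BB B8 F0 91 8B BF E1 83 B7 EC 8F B8 F0 90 81 9A EA 9C A7 CA 99.

F0 93 8A AE F3 84 BB B8 F0 91 8B BF E1 83 B7 EC 8F B8 F0 90 81 9A EA 9C A7 CA 99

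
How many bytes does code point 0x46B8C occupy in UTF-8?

U+46B8C = 0x46B8C. UTF-8 uses 1 byte below 0x80, 2 below 0x800, 3 below 0x10000, 4 up to 0x10FFFF. 0x46B8C is in U+10000–U+10FFFF → 4 bytes.

4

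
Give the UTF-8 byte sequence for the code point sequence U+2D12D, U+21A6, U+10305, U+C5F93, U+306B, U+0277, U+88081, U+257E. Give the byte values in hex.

F0 AD 84 AD E2 86 A6 F0 90 8C 85 F3 85 BE 93 E3 81 AB C9 B7 F2 88 82 81 E2 95 BE

U+2D12D: 4-byte form → F0 AD 84 AD.
U+21A6: 3-byte form → E2 86 A6.
U+10305: 4-byte form → F0 90 8C 85.
U+C5F93: 4-byte form → F3 85 BE 93.
U+306B: 3-byte form → E3 81 AB.
U+0277: 2-byte form → C9 B7.
U+88081: 4-byte form → F2 88 82 81.
U+257E: 3-byte form → E2 95 BE.
Concatenated (27 bytes): F0 AD 84 AD E2 86 A6 F0 90 8C 85 F3 85 BE 93 E3 81 AB C9 B7 F2 88 82 81 E2 95 BE.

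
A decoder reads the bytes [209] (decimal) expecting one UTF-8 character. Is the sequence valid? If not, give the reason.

Leading byte 0xD1 = 11010001 → 2-byte form, but only 1 byte is present.

invalid (sequence truncated)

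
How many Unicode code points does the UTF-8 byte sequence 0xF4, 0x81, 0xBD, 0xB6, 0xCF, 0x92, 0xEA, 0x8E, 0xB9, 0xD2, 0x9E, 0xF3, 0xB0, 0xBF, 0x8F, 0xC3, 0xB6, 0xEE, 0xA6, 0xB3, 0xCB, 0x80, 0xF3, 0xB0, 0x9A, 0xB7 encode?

Byte at offset 0: 0xF4 = 11110100 → 4-byte char (#1). Advance 4.
Byte at offset 4: 0xCF = 11001111 → 2-byte char (#2). Advance 2.
Byte at offset 6: 0xEA = 11101010 → 3-byte char (#3). Advance 3.
Byte at offset 9: 0xD2 = 11010010 → 2-byte char (#4). Advance 2.
Byte at offset 11: 0xF3 = 11110011 → 4-byte char (#5). Advance 4.
Byte at offset 15: 0xC3 = 11000011 → 2-byte char (#6). Advance 2.
Byte at offset 17: 0xEE = 11101110 → 3-byte char (#7). Advance 3.
Byte at offset 20: 0xCB = 11001011 → 2-byte char (#8). Advance 2.
Byte at offset 22: 0xF3 = 11110011 → 4-byte char (#9). Advance 4.
Reached end at offset 26 after 9 code points.

9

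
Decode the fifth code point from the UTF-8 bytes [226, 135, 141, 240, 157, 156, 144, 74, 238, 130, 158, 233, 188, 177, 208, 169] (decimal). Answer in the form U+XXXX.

Offset 0: leading byte 0xE2 = 11100010 → 3-byte char #1 = E2 87 8D.
Offset 3: leading byte 0xF0 = 11110000 → 4-byte char #2 = F0 9D 9C 90.
Offset 7: leading byte 0x4A = 01001010 → 1-byte char #3 = 4A.
Offset 8: leading byte 0xEE = 11101110 → 3-byte char #4 = EE 82 9E.
Offset 11: leading byte 0xE9 = 11101001 → 3-byte char #5 = E9 BC B1.
Leading byte 0xE9 = 11101001 matches 1110xxxx → 3-byte sequence.
Byte 1: 0xE9 = 11101001, payload 1001 (4 bits).
Byte 2: 0xBC = 10111100 (10xxxxxx ✓), payload 111100.
Byte 3: 0xB1 = 10110001 (10xxxxxx ✓), payload 110001.
Concatenate: 1001111100110001 = 0x9F31 (16 bits → U+9F31).

U+9F31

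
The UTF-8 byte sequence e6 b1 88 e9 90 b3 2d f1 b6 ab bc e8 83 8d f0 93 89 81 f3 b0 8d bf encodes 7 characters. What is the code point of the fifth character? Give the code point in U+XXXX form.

Offset 0: leading byte 0xE6 = 11100110 → 3-byte char #1 = E6 B1 88.
Offset 3: leading byte 0xE9 = 11101001 → 3-byte char #2 = E9 90 B3.
Offset 6: leading byte 0x2D = 00101101 → 1-byte char #3 = 2D.
Offset 7: leading byte 0xF1 = 11110001 → 4-byte char #4 = F1 B6 AB BC.
Offset 11: leading byte 0xE8 = 11101000 → 3-byte char #5 = E8 83 8D.
Leading byte 0xE8 = 11101000 matches 1110xxxx → 3-byte sequence.
Byte 1: 0xE8 = 11101000, payload 1000 (4 bits).
Byte 2: 0x83 = 10000011 (10xxxxxx ✓), payload 000011.
Byte 3: 0x8D = 10001101 (10xxxxxx ✓), payload 001101.
Concatenate: 1000000011001101 = 0x80CD (16 bits → U+80CD).

U+80CD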